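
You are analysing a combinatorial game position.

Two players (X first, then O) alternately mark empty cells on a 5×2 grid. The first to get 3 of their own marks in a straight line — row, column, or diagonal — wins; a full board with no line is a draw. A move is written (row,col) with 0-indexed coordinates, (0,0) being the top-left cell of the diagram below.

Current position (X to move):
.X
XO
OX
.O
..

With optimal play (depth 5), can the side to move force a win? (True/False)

X winning at [.X/XO/OX/.O/..]: False

[.X/XO/OX/.O/..] X move#1: (0,0):+0/XX/XO/OX/.O/..*, (3,0):+0/.X/XO/OX/XO/.., (4,0):+0/.X/XO/OX/.O/X., (4,1):+0/.X/XO/OX/.O/.X
[XX/XO/OX/.O/..] O move#2: (3,0):+0/XX/XO/OX/OO/..*, (4,0):+0/XX/XO/OX/.O/O., (4,1):+0/XX/XO/OX/.O/.O
[XX/XO/OX/OO/..] X move#3: (4,0):+0/XX/XO/OX/OO/X.*, (4,1):-1/XX/XO/OX/OO/.X
[XX/XO/OX/OO/X.] O move#4: (4,1):+0/XX/XO/OX/OO/XO*
[XX/XO/OX/OO/XO] end (terminal +0, X#5); searched .X/XO/OX/.O/.. to 5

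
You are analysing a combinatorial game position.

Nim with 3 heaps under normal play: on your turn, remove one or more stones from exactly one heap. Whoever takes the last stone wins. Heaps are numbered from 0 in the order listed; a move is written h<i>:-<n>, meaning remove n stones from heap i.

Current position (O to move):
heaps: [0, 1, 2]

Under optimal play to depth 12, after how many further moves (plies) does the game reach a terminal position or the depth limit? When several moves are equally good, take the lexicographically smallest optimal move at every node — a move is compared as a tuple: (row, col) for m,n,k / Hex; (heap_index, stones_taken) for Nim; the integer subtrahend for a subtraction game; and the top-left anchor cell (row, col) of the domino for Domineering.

p1 O@[(0,1,2)]: h1:-1[(0,0,2)]-1 h2:-1[(0,1,1)]+1* h2:-2[(0,1,0)]-1
p2 X@[(0,1,1)]: h1:-1[(0,0,1)]-1* h2:-1[(0,1,0)]-1
p3 O@[(0,0,1)]: h2:-1[(0,0,0)]+1*
p4 X@[(0,0,0)] terminal -1; root [(0,1,2)] d12

PV length from [(0,1,2)]: 3 plies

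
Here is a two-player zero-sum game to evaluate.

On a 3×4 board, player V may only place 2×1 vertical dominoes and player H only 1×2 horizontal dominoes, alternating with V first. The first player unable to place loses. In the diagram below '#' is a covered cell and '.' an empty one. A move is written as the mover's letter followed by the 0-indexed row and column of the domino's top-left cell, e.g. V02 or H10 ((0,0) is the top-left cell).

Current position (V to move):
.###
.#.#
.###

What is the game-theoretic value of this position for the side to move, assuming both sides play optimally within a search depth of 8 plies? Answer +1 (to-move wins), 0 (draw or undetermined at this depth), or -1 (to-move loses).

value(.###/.#.#/.###, V) = +1

ply 1, V at .###/.#.#/.### | V00=+1→####/##.#/.###*; V10=+1→.###/##.#/####
ply 2: ####/##.#/.### is terminal -1 (H); from .###/.#.#/.### depth 8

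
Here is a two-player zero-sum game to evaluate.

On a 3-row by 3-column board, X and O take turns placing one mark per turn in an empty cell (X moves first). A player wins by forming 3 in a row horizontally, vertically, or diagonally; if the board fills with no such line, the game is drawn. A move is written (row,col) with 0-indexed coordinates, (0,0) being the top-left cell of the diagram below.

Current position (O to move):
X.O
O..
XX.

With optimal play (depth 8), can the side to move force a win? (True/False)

O winning at [X.O/O../XX.]: False

p1 O@[X.O/O../XX.]: (0,1)[XOO/O../XX.]-1 (1,1)[X.O/OO./XX.]-1 (1,2)[X.O/O.O/XX.]-1 (2,2)[X.O/O../XXO]+0*
p2 X@[X.O/O../XXO]: (0,1)[XXO/O../XXO]-1 (1,1)[X.O/OX./XXO]-1 (1,2)[X.O/O.X/XXO]+0*
p3 O@[X.O/O.X/XXO]: (0,1)[XOO/O.X/XXO]+0* (1,1)[X.O/OOX/XXO]+0
p4 X@[XOO/O.X/XXO]: (1,1)[XOO/OXX/XXO]+0*
p5 O@[XOO/OXX/XXO] terminal +0; root [X.O/O../XX.] d8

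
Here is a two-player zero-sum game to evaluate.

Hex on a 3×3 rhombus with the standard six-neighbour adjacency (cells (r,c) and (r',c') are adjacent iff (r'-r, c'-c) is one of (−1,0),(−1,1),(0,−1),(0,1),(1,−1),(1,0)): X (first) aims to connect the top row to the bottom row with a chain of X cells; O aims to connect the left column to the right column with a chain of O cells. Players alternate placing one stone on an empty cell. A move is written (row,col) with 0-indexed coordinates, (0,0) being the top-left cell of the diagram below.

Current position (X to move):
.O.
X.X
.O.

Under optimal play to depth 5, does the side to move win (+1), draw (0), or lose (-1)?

value(.O./X.X/.O., X) = +1

[.O./X.X/.O.] X move#1: (0,0):+1/XO./X.X/.O.*, (0,2):+1/.OX/X.X/.O., (1,1):+1/.O./XXX/.O., (2,0):+1/.O./X.X/XO., (2,2):+1/.O./X.X/.OX
[XO./X.X/.O.] O move#2: (0,2):-1/XOO/X.X/.O.*, (1,1):-1/XO./XOX/.O., (2,0):-1/XO./X.X/OO., (2,2):-1/XO./X.X/.OO
[XOO/X.X/.O.] X move#3: (1,1):+1/XOO/XXX/.O.*, (2,0):+1/XOO/X.X/XO., (2,2):+1/XOO/X.X/.OX
[XOO/XXX/.O.] O move#4: (2,0):-1/XOO/XXX/OO.*, (2,2):-1/XOO/XXX/.OO
[XOO/XXX/OO.] X move#5: (2,2):+1/XOO/XXX/OOX*
[XOO/XXX/OOX] end (terminal -1, O#6); searched .O./X.X/.O. to 5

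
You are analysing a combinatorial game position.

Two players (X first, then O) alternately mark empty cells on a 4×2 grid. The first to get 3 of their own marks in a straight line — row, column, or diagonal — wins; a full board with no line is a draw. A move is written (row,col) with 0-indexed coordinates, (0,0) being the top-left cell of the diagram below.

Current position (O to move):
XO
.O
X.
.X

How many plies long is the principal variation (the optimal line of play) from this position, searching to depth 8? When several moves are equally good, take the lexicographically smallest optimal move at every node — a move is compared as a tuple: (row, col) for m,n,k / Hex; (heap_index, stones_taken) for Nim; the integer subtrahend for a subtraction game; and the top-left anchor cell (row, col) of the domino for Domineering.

p1 O@[XO/.O/X./.X]: (1,0)[XO/OO/X./.X]+0 (2,1)[XO/.O/XO/.X]+1* (3,0)[XO/.O/X./OX]-1
p2 X@[XO/.O/XO/.X] terminal -1; root [XO/.O/X./.X] d8

PV length from [XO/.O/X./.X]: 1 ply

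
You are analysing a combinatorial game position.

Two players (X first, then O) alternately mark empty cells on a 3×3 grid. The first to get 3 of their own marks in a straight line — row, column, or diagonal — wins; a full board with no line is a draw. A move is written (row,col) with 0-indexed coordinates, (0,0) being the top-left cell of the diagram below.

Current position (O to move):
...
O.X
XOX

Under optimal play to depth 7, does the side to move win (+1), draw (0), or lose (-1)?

value(.../O.X/XOX, O) = 0

p1 O@[.../O.X/XOX]: (0,0)[O../O.X/XOX]-1 (0,1)[.O./O.X/XOX]-1 (0,2)[..O/O.X/XOX]+0* (1,1)[.../OOX/XOX]-1
p2 X@[..O/O.X/XOX]: (0,0)[X.O/O.X/XOX]+0* (0,1)[.XO/O.X/XOX]+0 (1,1)[..O/OXX/XOX]+0
p3 O@[X.O/O.X/XOX]: (0,1)[XOO/O.X/XOX]-1 (1,1)[X.O/OOX/XOX]+0*
p4 X@[X.O/OOX/XOX]: (0,1)[XXO/OOX/XOX]+0*
p5 O@[XXO/OOX/XOX] terminal +0; root [.../O.X/XOX] d7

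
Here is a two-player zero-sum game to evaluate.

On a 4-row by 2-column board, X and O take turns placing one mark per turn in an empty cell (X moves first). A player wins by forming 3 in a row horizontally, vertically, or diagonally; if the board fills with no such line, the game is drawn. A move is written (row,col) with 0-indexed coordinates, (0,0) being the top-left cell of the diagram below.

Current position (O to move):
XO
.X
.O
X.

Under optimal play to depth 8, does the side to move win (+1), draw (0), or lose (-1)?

value(XO/.X/.O/X., O) = 0

p1 O@[XO/.X/.O/X.]: (1,0)[XO/OX/.O/X.]+0* (2,0)[XO/.X/OO/X.]+0 (3,1)[XO/.X/.O/XO]+0
p2 X@[XO/OX/.O/X.]: (2,0)[XO/OX/XO/X.]+0* (3,1)[XO/OX/.O/XX]+0
p3 O@[XO/OX/XO/X.]: (3,1)[XO/OX/XO/XO]+0*
p4 X@[XO/OX/XO/XO] terminal +0; root [XO/.X/.O/X.] d8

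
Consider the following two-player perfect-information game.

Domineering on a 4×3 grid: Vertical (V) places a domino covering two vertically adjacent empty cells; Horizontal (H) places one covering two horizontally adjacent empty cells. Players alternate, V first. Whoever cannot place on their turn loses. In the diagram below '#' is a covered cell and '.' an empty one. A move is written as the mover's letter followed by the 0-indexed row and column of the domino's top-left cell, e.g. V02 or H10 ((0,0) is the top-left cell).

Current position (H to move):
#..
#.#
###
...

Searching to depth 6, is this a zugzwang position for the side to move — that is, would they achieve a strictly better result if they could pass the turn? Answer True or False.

zugzwang(#../#.#/###/..., H) = False

p1 H@[#../#.#/###/...]: H01[###/#.#/###/...]+1* H30[#../#.#/###/##.]-1 H31[#../#.#/###/.##]-1
p2 V@[###/#.#/###/...] terminal -1; root [#../#.#/###/...] d6
pass branch (V moves first from the same position):
  | p1 V@[#../#.#/###/...]: V01[##./###/###/...]-1*
  | p2 H@[##./###/###/...]: H30[##./###/###/##.]+1* H31[##./###/###/.##]+1
  | p3 V@[##./###/###/##.] terminal -1; root [#../#.#/###/...] d6
H moving scores +1; H passing scores +1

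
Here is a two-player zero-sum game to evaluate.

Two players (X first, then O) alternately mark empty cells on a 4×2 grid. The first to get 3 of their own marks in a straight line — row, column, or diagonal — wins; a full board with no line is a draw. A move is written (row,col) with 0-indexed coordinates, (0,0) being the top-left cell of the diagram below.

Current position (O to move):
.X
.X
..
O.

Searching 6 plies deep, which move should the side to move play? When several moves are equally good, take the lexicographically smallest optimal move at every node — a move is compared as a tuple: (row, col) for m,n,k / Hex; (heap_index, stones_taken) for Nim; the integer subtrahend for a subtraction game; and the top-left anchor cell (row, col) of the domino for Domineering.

ply 1, O at .X/.X/../O. | (0,0)=-1→OX/.X/../O.; (1,0)=-1→.X/OX/../O.; (2,0)=-1→.X/.X/O./O.; (2,1)=+0→.X/.X/.O/O.*; (3,1)=-1→.X/.X/../OO
ply 2, X at .X/.X/.O/O. | (0,0)=+0→XX/.X/.O/O.*; (1,0)=+0→.X/XX/.O/O.; (2,0)=+0→.X/.X/XO/O.; (3,1)=+0→.X/.X/.O/OX
ply 3, O at XX/.X/.O/O. | (1,0)=+0→XX/OX/.O/O.*; (2,0)=+0→XX/.X/OO/O.; (3,1)=+0→XX/.X/.O/OO
ply 4, X at XX/OX/.O/O. | (2,0)=+0→XX/OX/XO/O.*; (3,1)=-1→XX/OX/.O/OX
ply 5, O at XX/OX/XO/O. | (3,1)=+0→XX/OX/XO/OO*
ply 6: XX/OX/XO/OO is terminal +0 (X); from .X/.X/../O. depth 6

O's best at [.X/.X/../O.]: (2,1)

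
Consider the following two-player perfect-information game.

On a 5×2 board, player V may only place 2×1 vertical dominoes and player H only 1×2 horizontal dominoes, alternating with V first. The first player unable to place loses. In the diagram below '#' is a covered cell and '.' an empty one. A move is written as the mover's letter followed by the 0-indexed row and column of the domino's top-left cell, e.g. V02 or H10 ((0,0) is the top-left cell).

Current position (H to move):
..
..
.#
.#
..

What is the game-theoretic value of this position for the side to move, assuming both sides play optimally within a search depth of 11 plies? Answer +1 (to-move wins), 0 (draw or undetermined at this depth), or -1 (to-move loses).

value(../../.#/.#/.., H) = +1

ply 1, H at ../../.#/.#/.. | H00=+1→##/../.#/.#/..*; H10=+1→../##/.#/.#/..; H40=-1→../../.#/.#/##
ply 2, V at ##/../.#/.#/.. | V10=-1→##/#./##/.#/..*; V20=-1→##/../##/##/..; V30=-1→##/../.#/##/#.
ply 3, H at ##/#./##/.#/.. | H40=+1→##/#./##/.#/##*
ply 4: ##/#./##/.#/## is terminal -1 (V); from ../../.#/.#/.. depth 11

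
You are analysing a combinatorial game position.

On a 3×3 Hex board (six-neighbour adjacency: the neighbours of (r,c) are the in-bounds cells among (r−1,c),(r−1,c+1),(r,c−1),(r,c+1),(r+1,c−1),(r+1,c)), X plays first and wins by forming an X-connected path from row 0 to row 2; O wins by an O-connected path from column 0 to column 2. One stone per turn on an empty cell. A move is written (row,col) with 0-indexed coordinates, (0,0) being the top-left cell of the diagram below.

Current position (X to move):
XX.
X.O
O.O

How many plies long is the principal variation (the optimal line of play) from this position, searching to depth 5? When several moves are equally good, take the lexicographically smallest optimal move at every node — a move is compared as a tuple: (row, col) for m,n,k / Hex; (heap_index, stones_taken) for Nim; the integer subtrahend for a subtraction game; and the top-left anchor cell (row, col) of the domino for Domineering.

PV length from [XX./X.O/O.O]: 2 plies

p1 X@[XX./X.O/O.O]: (0,2)[XXX/X.O/O.O]-1* (1,1)[XX./XXO/O.O]-1 (2,1)[XX./X.O/OXO]-1
p2 O@[XXX/X.O/O.O]: (1,1)[XXX/XOO/O.O]+1* (2,1)[XXX/X.O/OOO]+1
p3 X@[XXX/XOO/O.O] terminal -1; root [XX./X.O/O.O] d5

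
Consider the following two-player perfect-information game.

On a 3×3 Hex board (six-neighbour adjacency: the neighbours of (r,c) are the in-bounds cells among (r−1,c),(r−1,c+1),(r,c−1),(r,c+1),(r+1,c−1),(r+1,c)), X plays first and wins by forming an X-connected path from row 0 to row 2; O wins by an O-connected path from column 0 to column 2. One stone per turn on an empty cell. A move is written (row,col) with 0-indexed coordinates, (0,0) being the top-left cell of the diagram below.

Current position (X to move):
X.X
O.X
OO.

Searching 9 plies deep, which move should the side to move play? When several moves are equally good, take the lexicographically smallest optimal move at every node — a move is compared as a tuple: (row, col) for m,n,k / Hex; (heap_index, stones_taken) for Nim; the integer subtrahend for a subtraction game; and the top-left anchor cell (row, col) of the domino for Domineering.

X's best at [X.X/O.X/OO.]: (2,2)

ply 1, X at X.X/O.X/OO. | (0,1)=-1→XXX/O.X/OO.; (1,1)=-1→X.X/OXX/OO.; (2,2)=+1→X.X/O.X/OOX*
ply 2: X.X/O.X/OOX is terminal -1 (O); from X.X/O.X/OO. depth 9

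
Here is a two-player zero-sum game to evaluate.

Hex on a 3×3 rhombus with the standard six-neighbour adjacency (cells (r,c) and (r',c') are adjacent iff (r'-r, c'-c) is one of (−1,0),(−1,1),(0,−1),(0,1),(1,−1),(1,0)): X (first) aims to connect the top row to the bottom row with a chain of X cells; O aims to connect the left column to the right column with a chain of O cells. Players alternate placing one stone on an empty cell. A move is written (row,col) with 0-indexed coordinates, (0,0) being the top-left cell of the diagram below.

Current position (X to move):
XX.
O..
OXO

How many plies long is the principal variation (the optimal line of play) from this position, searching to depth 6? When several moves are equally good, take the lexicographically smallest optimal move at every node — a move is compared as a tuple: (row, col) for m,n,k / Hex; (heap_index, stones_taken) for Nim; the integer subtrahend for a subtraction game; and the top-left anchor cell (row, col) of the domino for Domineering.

p1 X@[XX./O../OXO]: (0,2)[XXX/O../OXO]+1* (1,1)[XX./OX./OXO]+1 (1,2)[XX./O.X/OXO]+1
p2 O@[XXX/O../OXO]: (1,1)[XXX/OO./OXO]-1* (1,2)[XXX/O.O/OXO]-1
p3 X@[XXX/OO./OXO]: (1,2)[XXX/OOX/OXO]+1*
p4 O@[XXX/OOX/OXO] terminal -1; root [XX./O../OXO] d6

PV length from [XX./O../OXO]: 3 plies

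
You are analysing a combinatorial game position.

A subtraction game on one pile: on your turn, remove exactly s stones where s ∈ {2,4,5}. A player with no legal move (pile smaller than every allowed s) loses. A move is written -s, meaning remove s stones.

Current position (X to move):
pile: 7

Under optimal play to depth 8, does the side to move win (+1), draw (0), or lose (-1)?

ply 1, X at 7 | -2=-1→5*; -4=-1→3; -5=-1→2
ply 2, O at 5 | -2=-1→3; -4=+1→1*; -5=+1→0
ply 3: 1 is terminal -1 (X); from 7 depth 8

value(7, X) = -1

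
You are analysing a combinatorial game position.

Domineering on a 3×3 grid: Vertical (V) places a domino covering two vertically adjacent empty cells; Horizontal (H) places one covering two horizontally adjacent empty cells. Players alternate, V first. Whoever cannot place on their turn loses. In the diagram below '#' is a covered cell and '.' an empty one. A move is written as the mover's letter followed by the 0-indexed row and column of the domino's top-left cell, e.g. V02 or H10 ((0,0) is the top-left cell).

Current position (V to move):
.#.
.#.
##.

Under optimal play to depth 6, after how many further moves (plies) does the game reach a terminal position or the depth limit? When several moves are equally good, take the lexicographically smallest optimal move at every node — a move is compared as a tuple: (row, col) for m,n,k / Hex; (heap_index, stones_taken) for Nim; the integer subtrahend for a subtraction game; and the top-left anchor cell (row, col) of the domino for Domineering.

PV length from [.#./.#./##.]: 1 ply

[.#./.#./##.] V move#1: V00:+1/##./##./##.*, V02:+1/.##/.##/##., V12:+1/.#./.##/###
[##./##./##.] end (terminal -1, H#2); searched .#./.#./##. to 6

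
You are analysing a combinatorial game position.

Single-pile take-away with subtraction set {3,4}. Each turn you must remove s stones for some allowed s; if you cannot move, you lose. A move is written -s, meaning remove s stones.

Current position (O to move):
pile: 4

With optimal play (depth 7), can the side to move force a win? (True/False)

O winning at [4]: True

ply 1, O at 4 | -3=+1→1*; -4=+1→0
ply 2: 1 is terminal -1 (X); from 4 depth 7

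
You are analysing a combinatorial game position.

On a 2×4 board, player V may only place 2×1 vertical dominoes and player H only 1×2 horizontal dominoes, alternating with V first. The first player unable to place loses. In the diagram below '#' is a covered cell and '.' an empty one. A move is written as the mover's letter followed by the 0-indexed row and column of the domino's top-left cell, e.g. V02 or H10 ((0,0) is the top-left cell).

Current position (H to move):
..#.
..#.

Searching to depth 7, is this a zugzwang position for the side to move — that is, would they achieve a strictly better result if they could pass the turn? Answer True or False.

zugzwang(..#./..#., H) = False

p1 H@[..#./..#.]: H00[###./..#.]+1* H10[..#./###.]+1
p2 V@[###./..#.]: V03[####/..##]-1*
p3 H@[####/..##]: H10[####/####]+1*
p4 V@[####/####] terminal -1; root [..#./..#.] d7
if H skipped the turn, V would face:
~ p1 V@[..#./..#.]: V00[#.#./#.#.]+1* V01[.##./.##.]+1 V03[..##/..##]-1
~ p2 H@[#.#./#.#.] terminal -1; root [..#./..#.] d7
compare (H): move=+1 vs pass=-1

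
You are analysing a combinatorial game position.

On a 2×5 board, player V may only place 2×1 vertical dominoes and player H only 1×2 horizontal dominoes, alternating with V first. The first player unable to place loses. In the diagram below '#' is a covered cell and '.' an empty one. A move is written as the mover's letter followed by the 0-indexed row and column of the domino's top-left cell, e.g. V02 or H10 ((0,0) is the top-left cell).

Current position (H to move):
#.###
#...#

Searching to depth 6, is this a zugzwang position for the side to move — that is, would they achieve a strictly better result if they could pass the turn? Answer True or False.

zugzwang(#.###/#...#, H) = False

ply 1, H at #.###/#...# | H11=+1→#.###/###.#*; H12=-1→#.###/#.###
ply 2: #.###/###.# is terminal -1 (V); from #.###/#...# depth 6
if H skipped the turn, V would face:
~ ply 1, V at #.###/#...# | V01=-1→#####/##..#*
~ ply 2, H at #####/##..# | H12=+1→#####/#####*
~ ply 3: #####/##### is terminal -1 (V); from #.###/#...# depth 6
compare (H): move=+1 vs pass=+1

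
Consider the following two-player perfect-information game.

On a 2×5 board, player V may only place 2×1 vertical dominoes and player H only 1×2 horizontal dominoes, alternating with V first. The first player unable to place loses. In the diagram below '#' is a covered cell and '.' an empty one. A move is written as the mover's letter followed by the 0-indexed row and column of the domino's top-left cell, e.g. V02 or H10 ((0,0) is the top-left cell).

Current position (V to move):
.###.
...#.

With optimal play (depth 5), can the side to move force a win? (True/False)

p1 V@[.###./...#.]: V00[####./#..#.]+1* V04[.####/...##]-1
p2 H@[####./#..#.]: H11[####./####.]-1*
p3 V@[####./####.]: V04[#####/#####]+1*
p4 H@[#####/#####] terminal -1; root [.###./...#.] d5

V winning at [.###./...#.]: True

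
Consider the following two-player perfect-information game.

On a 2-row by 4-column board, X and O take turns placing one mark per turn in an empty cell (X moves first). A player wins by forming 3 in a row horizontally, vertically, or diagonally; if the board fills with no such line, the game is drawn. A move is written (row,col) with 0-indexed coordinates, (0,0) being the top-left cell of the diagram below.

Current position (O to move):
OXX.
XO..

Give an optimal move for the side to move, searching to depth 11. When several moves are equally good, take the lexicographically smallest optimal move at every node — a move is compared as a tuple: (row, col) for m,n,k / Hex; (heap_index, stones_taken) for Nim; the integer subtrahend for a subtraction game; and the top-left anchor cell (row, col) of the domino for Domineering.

p1 O@[OXX./XO..]: (0,3)[OXXO/XO..]+0* (1,2)[OXX./XOO.]-1 (1,3)[OXX./XO.O]-1
p2 X@[OXXO/XO..]: (1,2)[OXXO/XOX.]+0* (1,3)[OXXO/XO.X]+0
p3 O@[OXXO/XOX.]: (1,3)[OXXO/XOXO]+0*
p4 X@[OXXO/XOXO] terminal +0; root [OXX./XO..] d11

O's best at [OXX./XO..]: (0,3)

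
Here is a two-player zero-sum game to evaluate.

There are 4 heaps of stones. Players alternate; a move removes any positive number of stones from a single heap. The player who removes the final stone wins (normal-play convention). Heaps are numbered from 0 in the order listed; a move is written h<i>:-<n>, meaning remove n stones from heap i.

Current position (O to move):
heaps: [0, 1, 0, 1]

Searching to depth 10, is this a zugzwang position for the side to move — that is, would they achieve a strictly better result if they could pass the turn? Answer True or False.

p1 O@[(0,1,0,1)]: h1:-1[(0,0,0,1)]-1* h3:-1[(0,1,0,0)]-1
p2 X@[(0,0,0,1)]: h3:-1[(0,0,0,0)]+1*
p3 O@[(0,0,0,0)] terminal -1; root [(0,1,0,1)] d10
if O skipped the turn, X would face:
~ p1 X@[(0,1,0,1)]: h1:-1[(0,0,0,1)]-1* h3:-1[(0,1,0,0)]-1
~ p2 O@[(0,0,0,1)]: h3:-1[(0,0,0,0)]+1*
~ p3 X@[(0,0,0,0)] terminal -1; root [(0,1,0,1)] d10
compare (O): move=-1 vs pass=+1

zugzwang((0,1,0,1), O) = True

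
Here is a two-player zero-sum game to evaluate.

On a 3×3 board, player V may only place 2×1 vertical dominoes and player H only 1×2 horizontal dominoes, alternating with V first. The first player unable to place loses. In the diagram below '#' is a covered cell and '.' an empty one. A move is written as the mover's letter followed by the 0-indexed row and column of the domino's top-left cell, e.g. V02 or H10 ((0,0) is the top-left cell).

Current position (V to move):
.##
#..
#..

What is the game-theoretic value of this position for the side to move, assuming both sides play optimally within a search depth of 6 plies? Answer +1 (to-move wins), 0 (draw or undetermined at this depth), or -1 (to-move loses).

value(.##/#../#.., V) = +1

[.##/#../#..] V move#1: V11:+1/.##/##./##.*, V12:+1/.##/#.#/#.#
[.##/##./##.] end (terminal -1, H#2); searched .##/#../#.. to 6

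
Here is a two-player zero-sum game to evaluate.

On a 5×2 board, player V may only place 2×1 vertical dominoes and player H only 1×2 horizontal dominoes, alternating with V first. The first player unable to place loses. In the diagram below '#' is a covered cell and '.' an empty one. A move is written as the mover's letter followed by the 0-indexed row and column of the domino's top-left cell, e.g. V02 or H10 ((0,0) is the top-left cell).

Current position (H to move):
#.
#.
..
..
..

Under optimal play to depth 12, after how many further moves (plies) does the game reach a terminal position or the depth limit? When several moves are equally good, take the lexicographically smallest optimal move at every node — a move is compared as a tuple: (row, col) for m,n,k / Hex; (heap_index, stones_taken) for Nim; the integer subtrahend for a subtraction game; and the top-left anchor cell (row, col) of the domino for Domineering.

p1 H@[#./#./../../..]: H20[#./#./##/../..]-1 H30[#./#./../##/..]+1* H40[#./#./../../##]-1
p2 V@[#./#./../##/..]: V01[##/##/../##/..]-1* V11[#./##/.#/##/..]-1
p3 H@[##/##/../##/..]: H20[##/##/##/##/..]+1* H40[##/##/../##/##]+1
p4 V@[##/##/##/##/..] terminal -1; root [#./#./../../..] d12

PV length from [#./#./../../..]: 3 plies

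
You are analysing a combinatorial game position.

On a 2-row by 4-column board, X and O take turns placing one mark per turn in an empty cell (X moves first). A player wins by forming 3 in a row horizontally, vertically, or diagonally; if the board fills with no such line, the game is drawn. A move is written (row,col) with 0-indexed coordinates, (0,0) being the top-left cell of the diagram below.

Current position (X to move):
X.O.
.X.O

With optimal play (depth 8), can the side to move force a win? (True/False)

X winning at [X.O./.X.O]: False

ply 1, X at X.O./.X.O | (0,1)=+0→XXO./.X.O*; (0,3)=+0→X.OX/.X.O; (1,0)=+0→X.O./XX.O; (1,2)=+0→X.O./.XXO
ply 2, O at XXO./.X.O | (0,3)=+0→XXOO/.X.O*; (1,0)=+0→XXO./OX.O; (1,2)=+0→XXO./.XOO
ply 3, X at XXOO/.X.O | (1,0)=+0→XXOO/XX.O*; (1,2)=+0→XXOO/.XXO
ply 4, O at XXOO/XX.O | (1,2)=+0→XXOO/XXOO*
ply 5: XXOO/XXOO is terminal +0 (X); from X.O./.X.O depth 8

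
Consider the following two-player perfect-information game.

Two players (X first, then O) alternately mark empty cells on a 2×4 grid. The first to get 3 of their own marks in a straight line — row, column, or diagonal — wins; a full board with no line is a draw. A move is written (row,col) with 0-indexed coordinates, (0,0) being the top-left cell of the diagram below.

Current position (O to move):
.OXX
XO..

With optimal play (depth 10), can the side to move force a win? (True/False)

ply 1, O at .OXX/XO.. | (0,0)=+0→OOXX/XO..*; (1,2)=+0→.OXX/XOO.; (1,3)=+0→.OXX/XO.O
ply 2, X at OOXX/XO.. | (1,2)=+0→OOXX/XOX.*; (1,3)=+0→OOXX/XO.X
ply 3, O at OOXX/XOX. | (1,3)=+0→OOXX/XOXO*
ply 4: OOXX/XOXO is terminal +0 (X); from .OXX/XO.. depth 10

O winning at [.OXX/XO..]: False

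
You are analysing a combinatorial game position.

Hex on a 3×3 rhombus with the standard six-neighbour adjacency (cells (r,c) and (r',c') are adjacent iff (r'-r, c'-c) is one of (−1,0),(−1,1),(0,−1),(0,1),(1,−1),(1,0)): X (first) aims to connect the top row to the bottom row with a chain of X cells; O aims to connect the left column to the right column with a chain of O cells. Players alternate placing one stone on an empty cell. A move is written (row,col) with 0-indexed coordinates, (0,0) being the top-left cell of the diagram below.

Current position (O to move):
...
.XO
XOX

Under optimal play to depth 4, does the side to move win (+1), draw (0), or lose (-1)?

[.../.XO/XOX] O move#1: (0,0):-1/O../.XO/XOX*, (0,1):-1/.O./.XO/XOX, (0,2):-1/..O/.XO/XOX, (1,0):-1/.../OXO/XOX
[O../.XO/XOX] X move#2: (0,1):+1/OX./.XO/XOX*, (0,2):+1/O.X/.XO/XOX, (1,0):+1/O../XXO/XOX
[OX./.XO/XOX] end (terminal -1, O#3); searched .../.XO/XOX to 4

value(.../.XO/XOX, O) = -1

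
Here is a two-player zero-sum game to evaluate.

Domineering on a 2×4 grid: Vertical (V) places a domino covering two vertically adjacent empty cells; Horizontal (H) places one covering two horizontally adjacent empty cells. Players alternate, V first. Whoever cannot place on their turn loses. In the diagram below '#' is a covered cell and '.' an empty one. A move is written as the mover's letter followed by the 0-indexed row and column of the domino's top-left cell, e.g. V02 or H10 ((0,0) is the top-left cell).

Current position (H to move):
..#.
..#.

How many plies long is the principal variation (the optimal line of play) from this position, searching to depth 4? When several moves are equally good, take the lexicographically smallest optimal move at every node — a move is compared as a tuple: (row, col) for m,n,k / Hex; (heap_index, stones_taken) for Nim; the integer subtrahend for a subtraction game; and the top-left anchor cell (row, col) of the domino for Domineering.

PV length from [..#./..#.]: 3 plies

[..#./..#.] H move#1: H00:+1/###./..#.*, H10:+1/..#./###.
[###./..#.] V move#2: V03:-1/####/..##*
[####/..##] H move#3: H10:+1/####/####*
[####/####] end (terminal -1, V#4); searched ..#./..#. to 4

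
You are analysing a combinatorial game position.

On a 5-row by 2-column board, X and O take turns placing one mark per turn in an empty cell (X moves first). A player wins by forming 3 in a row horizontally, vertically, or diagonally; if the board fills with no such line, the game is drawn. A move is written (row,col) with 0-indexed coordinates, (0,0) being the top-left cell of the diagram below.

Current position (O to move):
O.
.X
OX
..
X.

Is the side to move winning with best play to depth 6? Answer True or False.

O winning at [O./.X/OX/../X.]: True

[O./.X/OX/../X.] O move#1: (0,1):-1/OO/.X/OX/../X., (1,0):+1/O./OX/OX/../X.*, (3,0):-1/O./.X/OX/O./X., (3,1):-1/O./.X/OX/.O/X., (4,1):-1/O./.X/OX/../XO
[O./OX/OX/../X.] end (terminal -1, X#2); searched O./.X/OX/../X. to 6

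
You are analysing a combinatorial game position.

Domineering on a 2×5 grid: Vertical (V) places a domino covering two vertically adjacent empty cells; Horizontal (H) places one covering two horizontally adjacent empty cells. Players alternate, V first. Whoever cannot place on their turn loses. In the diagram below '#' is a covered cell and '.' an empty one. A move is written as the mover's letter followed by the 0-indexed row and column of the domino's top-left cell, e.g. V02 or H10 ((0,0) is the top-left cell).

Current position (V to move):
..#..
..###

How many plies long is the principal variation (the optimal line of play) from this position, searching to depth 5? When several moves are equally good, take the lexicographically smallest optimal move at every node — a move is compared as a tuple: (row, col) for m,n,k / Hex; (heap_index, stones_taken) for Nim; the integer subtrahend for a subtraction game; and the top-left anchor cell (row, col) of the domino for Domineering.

ply 1, V at ..#../..### | V00=+1→#.#../#.###*; V01=+1→.##../.####
ply 2, H at #.#../#.### | H03=-1→#.###/#.###*
ply 3, V at #.###/#.### | V01=+1→#####/#####*
ply 4: #####/##### is terminal -1 (H); from ..#../..### depth 5

PV length from [..#../..###]: 3 plies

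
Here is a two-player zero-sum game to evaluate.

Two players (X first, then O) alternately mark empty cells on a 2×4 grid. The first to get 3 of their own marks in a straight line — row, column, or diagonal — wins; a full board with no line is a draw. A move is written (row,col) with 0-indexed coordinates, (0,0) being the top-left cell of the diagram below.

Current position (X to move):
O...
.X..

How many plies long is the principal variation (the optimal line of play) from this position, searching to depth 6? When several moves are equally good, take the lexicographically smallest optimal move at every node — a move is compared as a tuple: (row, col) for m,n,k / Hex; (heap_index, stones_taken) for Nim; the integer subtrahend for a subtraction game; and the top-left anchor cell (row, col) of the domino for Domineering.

PV length from [O.../.X..]: 5 plies

p1 X@[O.../.X..]: (0,1)[OX../.X..]+0 (0,2)[O.X./.X..]+0 (0,3)[O..X/.X..]+0 (1,0)[O.../XX..]+0 (1,2)[O.../.XX.]+1* (1,3)[O.../.X.X]+0
p2 O@[O.../.XX.]: (0,1)[OO../.XX.]-1* (0,2)[O.O./.XX.]-1 (0,3)[O..O/.XX.]-1 (1,0)[O.../OXX.]-1 (1,3)[O.../.XXO]-1
p3 X@[OO../.XX.]: (0,2)[OOX./.XX.]+1* (0,3)[OO.X/.XX.]-1 (1,0)[OO../XXX.]+1 (1,3)[OO../.XXX]+1
p4 O@[OOX./.XX.]: (0,3)[OOXO/.XX.]-1* (1,0)[OOX./OXX.]-1 (1,3)[OOX./.XXO]-1
p5 X@[OOXO/.XX.]: (1,0)[OOXO/XXX.]+1* (1,3)[OOXO/.XXX]+1
p6 O@[OOXO/XXX.] terminal -1; root [O.../.X..] d6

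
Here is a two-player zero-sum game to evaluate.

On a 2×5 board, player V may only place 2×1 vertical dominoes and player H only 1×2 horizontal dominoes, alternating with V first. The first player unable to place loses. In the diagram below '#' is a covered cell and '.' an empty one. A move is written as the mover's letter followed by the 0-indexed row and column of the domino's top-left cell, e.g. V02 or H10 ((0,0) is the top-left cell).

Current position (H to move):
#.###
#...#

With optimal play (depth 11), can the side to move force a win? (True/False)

H winning at [#.###/#...#]: True

[#.###/#...#] H move#1: H11:+1/#.###/###.#*, H12:-1/#.###/#.###
[#.###/###.#] end (terminal -1, V#2); searched #.###/#...# to 11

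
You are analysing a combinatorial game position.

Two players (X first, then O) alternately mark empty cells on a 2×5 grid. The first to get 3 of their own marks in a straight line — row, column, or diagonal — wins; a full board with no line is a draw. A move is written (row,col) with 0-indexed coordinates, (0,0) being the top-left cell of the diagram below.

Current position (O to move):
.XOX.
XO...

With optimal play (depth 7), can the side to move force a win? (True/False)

p1 O@[.XOX./XO...]: (0,0)[OXOX./XO...]+0* (0,4)[.XOXO/XO...]+0 (1,2)[.XOX./XOO..]+0 (1,3)[.XOX./XO.O.]+0 (1,4)[.XOX./XO..O]+0
p2 X@[OXOX./XO...]: (0,4)[OXOXX/XO...]+0* (1,2)[OXOX./XOX..]+0 (1,3)[OXOX./XO.X.]+0 (1,4)[OXOX./XO..X]+0
p3 O@[OXOXX/XO...]: (1,2)[OXOXX/XOO..]+0* (1,3)[OXOXX/XO.O.]+0 (1,4)[OXOXX/XO..O]+0
p4 X@[OXOXX/XOO..]: (1,3)[OXOXX/XOOX.]+0* (1,4)[OXOXX/XOO.X]-1
p5 O@[OXOXX/XOOX.]: (1,4)[OXOXX/XOOXO]+0*
p6 X@[OXOXX/XOOXO] terminal +0; root [.XOX./XO...] d7

O winning at [.XOX./XO...]: False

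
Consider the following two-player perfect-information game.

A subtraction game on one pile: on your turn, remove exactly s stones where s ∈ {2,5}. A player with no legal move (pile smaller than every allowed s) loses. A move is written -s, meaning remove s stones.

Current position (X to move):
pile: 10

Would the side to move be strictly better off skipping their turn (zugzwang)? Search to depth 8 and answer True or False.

zugzwang(10, X) = False

p1 X@[10]: -2[8]+1* -5[5]-1
p2 O@[8]: -2[6]-1* -5[3]-1
p3 X@[6]: -2[4]+1* -5[1]+1
p4 O@[4]: -2[2]-1*
p5 X@[2]: -2[0]+1*
p6 O@[0] terminal -1; root [10] d8
pass branch (O moves first from the same position):
  | p1 O@[10]: -2[8]+1* -5[5]-1
  | p2 X@[8]: -2[6]-1* -5[3]-1
  | p3 O@[6]: -2[4]+1* -5[1]+1
  | p4 X@[4]: -2[2]-1*
  | p5 O@[2]: -2[0]+1*
  | p6 X@[0] terminal -1; root [10] d8
X moving scores +1; X passing scores -1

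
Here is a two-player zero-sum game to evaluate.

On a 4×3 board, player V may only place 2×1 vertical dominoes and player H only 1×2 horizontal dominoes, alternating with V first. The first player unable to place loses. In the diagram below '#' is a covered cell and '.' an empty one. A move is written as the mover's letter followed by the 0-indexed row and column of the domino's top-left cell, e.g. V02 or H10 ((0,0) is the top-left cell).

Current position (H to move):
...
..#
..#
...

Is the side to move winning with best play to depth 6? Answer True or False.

H winning at [.../..#/..#/...]: False

p1 H@[.../..#/..#/...]: H00[##./..#/..#/...]-1* H01[.##/..#/..#/...]-1 H10[.../###/..#/...]-1 H20[.../..#/###/...]-1 H30[.../..#/..#/##.]-1 H31[.../..#/..#/.##]-1
p2 V@[##./..#/..#/...]: V10[##./#.#/#.#/...]+1* V11[##./.##/.##/...]+1 V20[##./..#/#.#/#..]+1 V21[##./..#/.##/.#.]+1
p3 H@[##./#.#/#.#/...]: H30[##./#.#/#.#/##.]-1* H31[##./#.#/#.#/.##]-1
p4 V@[##./#.#/#.#/##.]: V11[##./###/###/##.]+1*
p5 H@[##./###/###/##.] terminal -1; root [.../..#/..#/...] d6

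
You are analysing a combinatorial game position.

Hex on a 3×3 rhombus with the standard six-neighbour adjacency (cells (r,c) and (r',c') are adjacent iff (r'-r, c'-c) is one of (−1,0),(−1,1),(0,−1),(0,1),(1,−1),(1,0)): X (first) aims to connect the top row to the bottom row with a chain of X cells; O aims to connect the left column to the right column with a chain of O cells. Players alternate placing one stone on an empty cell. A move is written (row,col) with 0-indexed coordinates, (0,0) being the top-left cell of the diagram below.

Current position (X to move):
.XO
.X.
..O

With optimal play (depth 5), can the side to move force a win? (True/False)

X winning at [.XO/.X./..O]: True

[.XO/.X./..O] X move#1: (0,0):+1/XXO/.X./..O*, (1,0):+1/.XO/XX./..O, (1,2):+1/.XO/.XX/..O, (2,0):+1/.XO/.X./X.O, (2,1):+1/.XO/.X./.XO
[XXO/.X./..O] O move#2: (1,0):-1/XXO/OX./..O*, (1,2):-1/XXO/.XO/..O, (2,0):-1/XXO/.X./O.O, (2,1):-1/XXO/.X./.OO
[XXO/OX./..O] X move#3: (1,2):+1/XXO/OXX/..O*, (2,0):+1/XXO/OX./X.O, (2,1):+1/XXO/OX./.XO
[XXO/OXX/..O] O move#4: (2,0):-1/XXO/OXX/O.O*, (2,1):-1/XXO/OXX/.OO
[XXO/OXX/O.O] X move#5: (2,1):+1/XXO/OXX/OXO*
[XXO/OXX/OXO] end (terminal -1, O#6); searched .XO/.X./..O to 5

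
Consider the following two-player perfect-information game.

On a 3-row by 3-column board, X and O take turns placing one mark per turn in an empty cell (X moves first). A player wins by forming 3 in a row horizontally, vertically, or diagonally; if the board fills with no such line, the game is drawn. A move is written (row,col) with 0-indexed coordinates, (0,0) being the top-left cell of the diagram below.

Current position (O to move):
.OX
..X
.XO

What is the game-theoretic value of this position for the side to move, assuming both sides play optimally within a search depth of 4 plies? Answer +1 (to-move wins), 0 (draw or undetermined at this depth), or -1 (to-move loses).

value(.OX/..X/.XO, O) = 0

[.OX/..X/.XO] O move#1: (0,0):-1/OOX/..X/.XO, (1,0):+0/.OX/O.X/.XO*, (1,1):+0/.OX/.OX/.XO, (2,0):+0/.OX/..X/OXO
[.OX/O.X/.XO] X move#2: (0,0):+0/XOX/O.X/.XO*, (1,1):+0/.OX/OXX/.XO, (2,0):+0/.OX/O.X/XXO
[XOX/O.X/.XO] O move#3: (1,1):+0/XOX/OOX/.XO*, (2,0):+0/XOX/O.X/OXO
[XOX/OOX/.XO] X move#4: (2,0):+0/XOX/OOX/XXO*
[XOX/OOX/XXO] end (terminal +0, O#5); searched .OX/..X/.XO to 4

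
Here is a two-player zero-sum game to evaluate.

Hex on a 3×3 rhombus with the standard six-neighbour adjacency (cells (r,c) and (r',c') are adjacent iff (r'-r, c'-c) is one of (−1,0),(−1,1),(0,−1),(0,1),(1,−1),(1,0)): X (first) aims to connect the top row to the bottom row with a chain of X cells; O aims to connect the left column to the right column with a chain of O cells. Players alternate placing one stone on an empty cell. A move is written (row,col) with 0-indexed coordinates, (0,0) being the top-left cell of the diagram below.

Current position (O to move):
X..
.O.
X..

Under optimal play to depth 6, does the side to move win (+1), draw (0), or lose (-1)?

value(X../.O./X.., O) = +1

[X../.O./X..] O move#1: (0,1):-1/XO./.O./X.., (0,2):-1/X.O/.O./X.., (1,0):+1/X../OO./X..*, (1,2):-1/X../.OO/X.., (2,1):-1/X../.O./XO., (2,2):-1/X../.O./X.O
[X../OO./X..] X move#2: (0,1):-1/XX./OO./X..*, (0,2):-1/X.X/OO./X.., (1,2):-1/X../OOX/X.., (2,1):-1/X../OO./XX., (2,2):-1/X../OO./X.X
[XX./OO./X..] O move#3: (0,2):+1/XXO/OO./X..*, (1,2):+1/XX./OOO/X.., (2,1):+1/XX./OO./XO., (2,2):+1/XX./OO./X.O
[XXO/OO./X..] end (terminal -1, X#4); searched X../.O./X.. to 6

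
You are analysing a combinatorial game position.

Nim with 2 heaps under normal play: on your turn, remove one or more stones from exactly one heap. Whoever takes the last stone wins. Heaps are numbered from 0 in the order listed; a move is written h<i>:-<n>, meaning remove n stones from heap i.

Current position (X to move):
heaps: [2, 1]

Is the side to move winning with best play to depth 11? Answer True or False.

ply 1, X at (2,1) | h0:-1=+1→(1,1)*; h0:-2=-1→(0,1); h1:-1=-1→(2,0)
ply 2, O at (1,1) | h0:-1=-1→(0,1)*; h1:-1=-1→(1,0)
ply 3, X at (0,1) | h1:-1=+1→(0,0)*
ply 4: (0,0) is terminal -1 (O); from (2,1) depth 11

X winning at [(2,1)]: True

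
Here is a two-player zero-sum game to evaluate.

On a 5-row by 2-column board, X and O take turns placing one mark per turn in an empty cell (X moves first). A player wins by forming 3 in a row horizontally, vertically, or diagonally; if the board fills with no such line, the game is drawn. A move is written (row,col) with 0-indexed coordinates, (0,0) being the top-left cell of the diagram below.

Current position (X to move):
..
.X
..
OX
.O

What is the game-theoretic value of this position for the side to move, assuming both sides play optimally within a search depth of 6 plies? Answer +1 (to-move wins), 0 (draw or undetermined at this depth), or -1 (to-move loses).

value(../.X/../OX/.O, X) = +1

[../.X/../OX/.O] X move#1: (0,0):+0/X./.X/../OX/.O, (0,1):+0/.X/.X/../OX/.O, (1,0):+0/../XX/../OX/.O, (2,0):+0/../.X/X./OX/.O, (2,1):+1/../.X/.X/OX/.O*, (4,0):+0/../.X/../OX/XO
[../.X/.X/OX/.O] end (terminal -1, O#2); searched ../.X/../OX/.O to 6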